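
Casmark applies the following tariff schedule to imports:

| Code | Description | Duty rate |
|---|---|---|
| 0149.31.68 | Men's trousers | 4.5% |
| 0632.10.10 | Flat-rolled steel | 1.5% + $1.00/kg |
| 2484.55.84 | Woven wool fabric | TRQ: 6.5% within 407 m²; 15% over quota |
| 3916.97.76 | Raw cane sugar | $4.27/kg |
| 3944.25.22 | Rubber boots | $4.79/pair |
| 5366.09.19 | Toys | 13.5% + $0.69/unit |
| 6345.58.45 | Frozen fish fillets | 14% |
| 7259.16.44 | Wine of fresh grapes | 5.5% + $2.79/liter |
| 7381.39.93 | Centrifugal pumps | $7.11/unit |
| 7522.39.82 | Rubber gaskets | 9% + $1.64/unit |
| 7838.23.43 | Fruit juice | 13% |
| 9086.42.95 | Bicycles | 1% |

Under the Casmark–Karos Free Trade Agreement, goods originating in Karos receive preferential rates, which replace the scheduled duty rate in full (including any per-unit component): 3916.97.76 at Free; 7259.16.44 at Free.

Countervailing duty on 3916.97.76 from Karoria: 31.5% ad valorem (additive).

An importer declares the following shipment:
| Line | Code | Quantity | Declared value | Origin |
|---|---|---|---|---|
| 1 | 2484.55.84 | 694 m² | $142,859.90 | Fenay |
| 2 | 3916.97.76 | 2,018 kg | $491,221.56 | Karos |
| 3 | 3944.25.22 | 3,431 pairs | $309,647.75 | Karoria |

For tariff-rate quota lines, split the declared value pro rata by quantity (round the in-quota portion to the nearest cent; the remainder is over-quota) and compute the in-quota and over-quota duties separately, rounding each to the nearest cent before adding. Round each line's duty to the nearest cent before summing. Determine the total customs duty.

Line 1 (2484.55.84, Fenay, 694 m², $142,859.90):
Code 2484.55.84 is under a tariff-rate quota (threshold 407 m²). In-quota: 407 m² at 6.5%; over-quota: 287 m² at 15%.
Pro-rata value split: in-quota = $142,859.90 × 407/694 = $83,780.95; over-quota = $142,859.90 − $83,780.95 = $59,078.95.
In-quota duty = $83,780.95 × 6.5% = $5,445.76. Over-quota duty = $59,078.95 × 15% = $8,861.84.
Line duty = $5,445.76 + $8,861.84 = $14,307.60.
Line 2 (3916.97.76, Karos, 2,018 kg, $491,221.56):
Base rate for 3916.97.76 is $4.27/kg.
Origin Karos qualifies under the Casmark–Karos agreement and 3916.97.76 is covered: preferential rate Free applies instead.
The additional-duty order on 3916.97.76 targets Karoria, not Karos; it does not apply.
Duty = $491,221.56 × 0% = $0.00.
Line 3 (3944.25.22, Karoria, 3,431 pairs, $309,647.75):
Base rate for 3944.25.22 is $4.79/pair.
Duty = 3,431 × $4.79 = $16,434.49.
Total = $14,307.60 + $0.00 + $16,434.49 = $30,742.09.

$30,742.09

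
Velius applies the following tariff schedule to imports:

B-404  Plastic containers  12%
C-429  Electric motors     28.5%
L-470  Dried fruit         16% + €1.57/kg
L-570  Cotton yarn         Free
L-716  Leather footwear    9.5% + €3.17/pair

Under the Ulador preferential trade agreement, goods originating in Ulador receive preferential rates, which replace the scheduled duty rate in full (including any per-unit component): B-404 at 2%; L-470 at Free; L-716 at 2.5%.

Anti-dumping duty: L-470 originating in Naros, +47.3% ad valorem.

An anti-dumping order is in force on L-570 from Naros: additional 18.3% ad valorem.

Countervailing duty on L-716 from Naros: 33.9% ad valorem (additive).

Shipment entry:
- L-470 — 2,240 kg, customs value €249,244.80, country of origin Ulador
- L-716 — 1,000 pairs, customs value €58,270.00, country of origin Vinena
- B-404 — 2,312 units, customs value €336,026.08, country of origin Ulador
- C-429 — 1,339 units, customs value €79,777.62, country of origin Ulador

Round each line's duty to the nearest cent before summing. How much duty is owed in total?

€38,162.79

Line 1 (L-470, Ulador, 2,240 kg, €249,244.80):
Base rate for L-470 is 16% + €1.57/kg.
Origin Ulador qualifies under the Velius–Ulador agreement and L-470 is covered: preferential rate Free applies instead.
The additional-duty order on L-470 targets Naros, not Ulador; it does not apply.
Duty = €249,244.80 × 0% = €0.00.
Line 2 (L-716, Vinena, 1,000 pairs, €58,270.00):
Base rate for L-716 is 9.5% + €3.17/pair.
L-716 has an FTA preferential rate, but origin Vinena is not Ulador; base rate stands.
The additional-duty order on L-716 targets Naros, not Vinena; it does not apply.
Duty = €58,270.00 × 9.5% + 1,000 × €3.17 = €8,705.65.
Line 3 (B-404, Ulador, 2,312 units, €336,026.08):
Base rate for B-404 is 12%.
Origin Ulador qualifies under the Velius–Ulador agreement and B-404 is covered: preferential rate 2% applies instead.
Duty = €336,026.08 × 2% = €6,720.52.
Line 4 (C-429, Ulador, 1,339 units, €79,777.62):
Base rate for C-429 is 28.5%.
Origin Ulador is the FTA partner but C-429 is not on the preference list; base rate stands.
Duty = €79,777.62 × 28.5% = €22,736.62.
Total = €0.00 + €8,705.65 + €6,720.52 + €22,736.62 = €38,162.79.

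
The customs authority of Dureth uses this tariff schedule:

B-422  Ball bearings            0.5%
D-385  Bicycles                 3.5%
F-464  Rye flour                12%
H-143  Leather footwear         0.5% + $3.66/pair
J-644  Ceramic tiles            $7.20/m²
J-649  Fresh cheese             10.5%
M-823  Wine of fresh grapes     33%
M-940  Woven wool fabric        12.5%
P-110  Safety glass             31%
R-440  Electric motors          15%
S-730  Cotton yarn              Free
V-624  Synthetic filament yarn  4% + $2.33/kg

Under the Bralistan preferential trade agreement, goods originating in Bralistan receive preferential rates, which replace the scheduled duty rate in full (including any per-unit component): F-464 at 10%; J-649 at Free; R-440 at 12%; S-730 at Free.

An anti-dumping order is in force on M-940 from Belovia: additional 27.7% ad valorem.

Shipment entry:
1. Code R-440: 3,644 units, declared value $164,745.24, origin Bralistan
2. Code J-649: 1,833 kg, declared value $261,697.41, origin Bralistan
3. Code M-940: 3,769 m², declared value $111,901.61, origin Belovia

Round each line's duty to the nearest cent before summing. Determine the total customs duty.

$64,753.88

Line 1 (R-440, Bralistan, 3,644 units, $164,745.24):
Base rate for R-440 is 15%.
Origin Bralistan qualifies under the Dureth–Bralistan agreement and R-440 is covered: preferential rate 12% applies instead.
Duty = $164,745.24 × 12% = $19,769.43.
Line 2 (J-649, Bralistan, 1,833 kg, $261,697.41):
Base rate for J-649 is 10.5%.
Origin Bralistan qualifies under the Dureth–Bralistan agreement and J-649 is covered: preferential rate Free applies instead.
Duty = $261,697.41 × 0% = $0.00.
Line 3 (M-940, Belovia, 3,769 m², $111,901.61):
Base rate for M-940 is 12.5%.
Additional duty on M-940 from Belovia: +27.7%. Applied ad valorem rate: 12.5% + 27.7% = 40.2%.
Duty = $111,901.61 × 40.2% = $44,984.45.
Total = $19,769.43 + $0.00 + $44,984.45 = $64,753.88.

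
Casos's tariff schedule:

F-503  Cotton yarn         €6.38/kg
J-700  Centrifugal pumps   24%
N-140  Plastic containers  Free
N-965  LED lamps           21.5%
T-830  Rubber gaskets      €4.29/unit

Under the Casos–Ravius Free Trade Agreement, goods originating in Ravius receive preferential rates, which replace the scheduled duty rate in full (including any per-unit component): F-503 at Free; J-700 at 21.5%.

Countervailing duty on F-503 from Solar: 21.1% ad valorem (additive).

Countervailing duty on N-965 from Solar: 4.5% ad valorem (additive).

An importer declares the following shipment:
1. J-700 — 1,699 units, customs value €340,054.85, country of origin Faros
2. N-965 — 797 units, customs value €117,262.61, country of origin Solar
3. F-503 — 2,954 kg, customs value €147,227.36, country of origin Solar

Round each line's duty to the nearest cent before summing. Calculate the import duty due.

Line 1 (J-700, Faros, 1,699 units, €340,054.85):
Base rate for J-700 is 24%.
J-700 has an FTA preferential rate, but origin Faros is not Ravius; base rate stands.
Duty = €340,054.85 × 24% = €81,613.16.
Line 2 (N-965, Solar, 797 units, €117,262.61):
Base rate for N-965 is 21.5%.
Additional duty on N-965 from Solar: +4.5%. Applied ad valorem rate: 21.5% + 4.5% = 26%.
Duty = €117,262.61 × 26% = €30,488.28.
Line 3 (F-503, Solar, 2,954 kg, €147,227.36):
Base rate for F-503 is €6.38/kg.
F-503 has an FTA preferential rate, but origin Solar is not Ravius; base rate stands.
Additional duty on F-503 from Solar: +21.1% ad valorem. Applied ad valorem rate = 21.1%.
Duty = €147,227.36 × 21.1% + 2,954 × €6.38 = €49,911.49.
Total = €81,613.16 + €30,488.28 + €49,911.49 = €162,012.93.

€162,012.93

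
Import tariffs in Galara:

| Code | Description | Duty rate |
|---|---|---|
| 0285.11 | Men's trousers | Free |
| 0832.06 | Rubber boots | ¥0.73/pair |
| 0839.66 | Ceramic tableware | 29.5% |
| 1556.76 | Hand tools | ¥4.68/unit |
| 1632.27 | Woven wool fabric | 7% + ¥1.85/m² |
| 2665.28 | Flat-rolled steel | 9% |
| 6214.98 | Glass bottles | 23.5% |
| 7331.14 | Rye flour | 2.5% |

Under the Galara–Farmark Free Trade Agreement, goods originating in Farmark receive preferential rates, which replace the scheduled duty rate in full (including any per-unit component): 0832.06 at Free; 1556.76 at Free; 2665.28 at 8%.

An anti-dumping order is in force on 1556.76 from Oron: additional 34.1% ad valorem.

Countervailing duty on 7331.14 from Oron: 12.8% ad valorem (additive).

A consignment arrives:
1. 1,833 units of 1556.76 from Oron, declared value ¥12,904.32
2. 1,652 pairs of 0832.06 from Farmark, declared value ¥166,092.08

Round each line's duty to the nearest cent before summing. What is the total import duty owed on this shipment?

Line 1 (1556.76, Oron, 1,833 units, ¥12,904.32):
Base rate for 1556.76 is ¥4.68/unit.
1556.76 has an FTA preferential rate, but origin Oron is not Farmark; base rate stands.
Additional duty on 1556.76 from Oron: +34.1% ad valorem. Applied ad valorem rate = 34.1%.
Duty = ¥12,904.32 × 34.1% + 1,833 × ¥4.68 = ¥12,978.81.
Line 2 (0832.06, Farmark, 1,652 pairs, ¥166,092.08):
Base rate for 0832.06 is ¥0.73/pair.
Origin Farmark qualifies under the Galara–Farmark agreement and 0832.06 is covered: preferential rate Free applies instead.
Duty = ¥166,092.08 × 0% = ¥0.00.
Total = ¥12,978.81 + ¥0.00 = ¥12,978.81.

¥12,978.81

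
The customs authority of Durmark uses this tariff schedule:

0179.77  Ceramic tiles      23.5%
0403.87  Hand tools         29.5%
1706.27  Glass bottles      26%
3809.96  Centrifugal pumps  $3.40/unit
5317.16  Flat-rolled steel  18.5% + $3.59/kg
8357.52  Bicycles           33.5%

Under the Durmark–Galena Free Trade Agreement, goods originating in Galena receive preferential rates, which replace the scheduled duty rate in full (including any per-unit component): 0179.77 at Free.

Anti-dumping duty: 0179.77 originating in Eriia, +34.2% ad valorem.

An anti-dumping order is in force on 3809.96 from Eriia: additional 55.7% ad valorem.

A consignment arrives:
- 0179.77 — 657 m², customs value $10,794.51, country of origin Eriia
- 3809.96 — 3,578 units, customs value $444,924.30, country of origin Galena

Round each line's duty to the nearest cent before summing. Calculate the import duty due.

$18,393.63

Line 1 (0179.77, Eriia, 657 m², $10,794.51):
Base rate for 0179.77 is 23.5%.
0179.77 has an FTA preferential rate, but origin Eriia is not Galena; base rate stands.
Additional duty on 0179.77 from Eriia: +34.2%. Applied ad valorem rate: 23.5% + 34.2% = 57.7%.
Duty = $10,794.51 × 57.7% = $6,228.43.
Line 2 (3809.96, Galena, 3,578 units, $444,924.30):
Base rate for 3809.96 is $3.40/unit.
Origin Galena is the FTA partner but 3809.96 is not on the preference list; base rate stands.
The additional-duty order on 3809.96 targets Eriia, not Galena; it does not apply.
Duty = 3,578 × $3.40 = $12,165.20.
Total = $6,228.43 + $12,165.20 = $18,393.63.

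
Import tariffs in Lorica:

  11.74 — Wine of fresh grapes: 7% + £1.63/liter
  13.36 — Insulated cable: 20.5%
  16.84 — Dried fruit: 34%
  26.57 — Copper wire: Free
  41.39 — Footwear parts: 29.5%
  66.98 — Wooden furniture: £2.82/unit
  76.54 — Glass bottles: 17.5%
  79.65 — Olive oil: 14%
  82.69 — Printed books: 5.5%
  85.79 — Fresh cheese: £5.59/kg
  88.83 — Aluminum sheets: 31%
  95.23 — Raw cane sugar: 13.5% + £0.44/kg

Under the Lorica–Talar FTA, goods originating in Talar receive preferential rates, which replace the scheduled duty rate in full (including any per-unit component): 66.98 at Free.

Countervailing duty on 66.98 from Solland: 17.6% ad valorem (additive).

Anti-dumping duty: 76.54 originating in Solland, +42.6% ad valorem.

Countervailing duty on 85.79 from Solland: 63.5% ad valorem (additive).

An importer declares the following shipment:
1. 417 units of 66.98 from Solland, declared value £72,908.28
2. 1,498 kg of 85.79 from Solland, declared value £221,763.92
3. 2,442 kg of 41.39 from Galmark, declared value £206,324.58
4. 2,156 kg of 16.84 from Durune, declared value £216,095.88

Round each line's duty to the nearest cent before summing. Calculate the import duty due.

£297,540.06

Line 1 (66.98, Solland, 417 units, £72,908.28):
Base rate for 66.98 is £2.82/unit.
66.98 has an FTA preferential rate, but origin Solland is not Talar; base rate stands.
Additional duty on 66.98 from Solland: +17.6% ad valorem. Applied ad valorem rate = 17.6%.
Duty = £72,908.28 × 17.6% + 417 × £2.82 = £14,007.80.
Line 2 (85.79, Solland, 1,498 kg, £221,763.92):
Base rate for 85.79 is £5.59/kg.
Additional duty on 85.79 from Solland: +63.5% ad valorem. Applied ad valorem rate = 63.5%.
Duty = £221,763.92 × 63.5% + 1,498 × £5.59 = £149,193.91.
Line 3 (41.39, Galmark, 2,442 kg, £206,324.58):
Base rate for 41.39 is 29.5%.
Duty = £206,324.58 × 29.5% = £60,865.75.
Line 4 (16.84, Durune, 2,156 kg, £216,095.88):
Base rate for 16.84 is 34%.
Duty = £216,095.88 × 34% = £73,472.60.
Total = £14,007.80 + £149,193.91 + £60,865.75 + £73,472.60 = £297,540.06.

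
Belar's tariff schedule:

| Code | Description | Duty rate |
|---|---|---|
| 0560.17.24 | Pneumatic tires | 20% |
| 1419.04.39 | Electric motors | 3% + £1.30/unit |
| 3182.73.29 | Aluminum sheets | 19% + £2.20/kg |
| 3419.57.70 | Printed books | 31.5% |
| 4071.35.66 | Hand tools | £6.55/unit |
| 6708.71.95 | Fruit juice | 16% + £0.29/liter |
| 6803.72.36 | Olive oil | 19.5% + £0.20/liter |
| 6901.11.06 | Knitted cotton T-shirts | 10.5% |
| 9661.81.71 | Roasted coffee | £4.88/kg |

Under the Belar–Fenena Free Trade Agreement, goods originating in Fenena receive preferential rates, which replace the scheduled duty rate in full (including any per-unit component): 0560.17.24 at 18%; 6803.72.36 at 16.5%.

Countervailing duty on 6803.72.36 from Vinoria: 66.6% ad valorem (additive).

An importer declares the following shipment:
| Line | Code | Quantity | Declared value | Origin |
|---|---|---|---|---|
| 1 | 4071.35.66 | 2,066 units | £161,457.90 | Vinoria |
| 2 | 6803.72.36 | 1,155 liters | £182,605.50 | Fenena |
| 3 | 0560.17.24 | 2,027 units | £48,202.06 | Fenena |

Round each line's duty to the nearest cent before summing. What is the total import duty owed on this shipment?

£52,338.58

Line 1 (4071.35.66, Vinoria, 2,066 units, £161,457.90):
Base rate for 4071.35.66 is £6.55/unit.
Duty = 2,066 × £6.55 = £13,532.30.
Line 2 (6803.72.36, Fenena, 1,155 liters, £182,605.50):
Base rate for 6803.72.36 is 19.5% + £0.20/liter.
Origin Fenena qualifies under the Belar–Fenena agreement and 6803.72.36 is covered: preferential rate 16.5% applies instead.
The additional-duty order on 6803.72.36 targets Vinoria, not Fenena; it does not apply.
Duty = £182,605.50 × 16.5% = £30,129.91.
Line 3 (0560.17.24, Fenena, 2,027 units, £48,202.06):
Base rate for 0560.17.24 is 20%.
Origin Fenena qualifies under the Belar–Fenena agreement and 0560.17.24 is covered: preferential rate 18% applies instead.
Duty = £48,202.06 × 18% = £8,676.37.
Total = £13,532.30 + £30,129.91 + £8,676.37 = £52,338.58.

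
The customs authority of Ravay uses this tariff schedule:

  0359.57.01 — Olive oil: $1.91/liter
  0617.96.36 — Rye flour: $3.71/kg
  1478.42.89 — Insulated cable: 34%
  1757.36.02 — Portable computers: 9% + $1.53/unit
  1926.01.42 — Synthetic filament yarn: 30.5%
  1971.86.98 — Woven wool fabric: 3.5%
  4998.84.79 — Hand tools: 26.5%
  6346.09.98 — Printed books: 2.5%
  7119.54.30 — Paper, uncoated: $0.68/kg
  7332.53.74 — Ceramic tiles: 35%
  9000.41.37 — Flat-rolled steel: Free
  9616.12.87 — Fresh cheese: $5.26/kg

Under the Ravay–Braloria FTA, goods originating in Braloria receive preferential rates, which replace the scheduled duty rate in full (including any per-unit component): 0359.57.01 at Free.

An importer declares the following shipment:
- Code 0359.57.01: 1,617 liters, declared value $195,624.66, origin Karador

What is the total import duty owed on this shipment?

$3,088.47

Line 1 (0359.57.01, Karador, 1,617 liters, $195,624.66):
Base rate for 0359.57.01 is $1.91/liter.
0359.57.01 has an FTA preferential rate, but origin Karador is not Braloria; base rate stands.
Duty = 1,617 × $1.91 = $3,088.47.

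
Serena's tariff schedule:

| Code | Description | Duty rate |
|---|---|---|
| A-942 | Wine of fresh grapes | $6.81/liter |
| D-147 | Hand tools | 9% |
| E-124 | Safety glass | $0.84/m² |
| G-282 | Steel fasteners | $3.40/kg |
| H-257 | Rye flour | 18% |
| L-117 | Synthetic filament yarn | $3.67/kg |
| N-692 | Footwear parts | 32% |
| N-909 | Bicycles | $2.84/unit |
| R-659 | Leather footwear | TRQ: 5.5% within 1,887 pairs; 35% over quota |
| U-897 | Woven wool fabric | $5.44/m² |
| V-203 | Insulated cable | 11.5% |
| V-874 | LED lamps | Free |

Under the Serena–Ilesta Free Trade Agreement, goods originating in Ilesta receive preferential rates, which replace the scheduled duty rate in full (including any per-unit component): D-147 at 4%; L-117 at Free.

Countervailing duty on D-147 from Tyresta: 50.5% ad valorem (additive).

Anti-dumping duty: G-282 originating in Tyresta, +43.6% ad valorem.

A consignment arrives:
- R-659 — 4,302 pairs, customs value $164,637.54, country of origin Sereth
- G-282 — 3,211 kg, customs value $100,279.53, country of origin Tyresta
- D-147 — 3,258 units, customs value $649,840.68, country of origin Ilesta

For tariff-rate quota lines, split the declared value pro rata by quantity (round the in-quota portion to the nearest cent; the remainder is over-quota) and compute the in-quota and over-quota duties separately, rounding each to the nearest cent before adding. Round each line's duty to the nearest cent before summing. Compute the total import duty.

$116,952.48

Line 1 (R-659, Sereth, 4,302 pairs, $164,637.54):
Code R-659 is under a tariff-rate quota (threshold 1,887 pairs). In-quota: 1,887 pairs at 5.5%; over-quota: 2,415 pairs at 35%.
Pro-rata value split: in-quota = $164,637.54 × 1,887/4,302 = $72,215.49; over-quota = $164,637.54 − $72,215.49 = $92,422.05.
In-quota duty = $72,215.49 × 5.5% = $3,971.85. Over-quota duty = $92,422.05 × 35% = $32,347.72.
Line duty = $3,971.85 + $32,347.72 = $36,319.57.
Line 2 (G-282, Tyresta, 3,211 kg, $100,279.53):
Base rate for G-282 is $3.40/kg.
Additional duty on G-282 from Tyresta: +43.6% ad valorem. Applied ad valorem rate = 43.6%.
Duty = $100,279.53 × 43.6% + 3,211 × $3.40 = $54,639.28.
Line 3 (D-147, Ilesta, 3,258 units, $649,840.68):
Base rate for D-147 is 9%.
Origin Ilesta qualifies under the Serena–Ilesta agreement and D-147 is covered: preferential rate 4% applies instead.
The additional-duty order on D-147 targets Tyresta, not Ilesta; it does not apply.
Duty = $649,840.68 × 4% = $25,993.63.
Total = $36,319.57 + $54,639.28 + $25,993.63 = $116,952.48.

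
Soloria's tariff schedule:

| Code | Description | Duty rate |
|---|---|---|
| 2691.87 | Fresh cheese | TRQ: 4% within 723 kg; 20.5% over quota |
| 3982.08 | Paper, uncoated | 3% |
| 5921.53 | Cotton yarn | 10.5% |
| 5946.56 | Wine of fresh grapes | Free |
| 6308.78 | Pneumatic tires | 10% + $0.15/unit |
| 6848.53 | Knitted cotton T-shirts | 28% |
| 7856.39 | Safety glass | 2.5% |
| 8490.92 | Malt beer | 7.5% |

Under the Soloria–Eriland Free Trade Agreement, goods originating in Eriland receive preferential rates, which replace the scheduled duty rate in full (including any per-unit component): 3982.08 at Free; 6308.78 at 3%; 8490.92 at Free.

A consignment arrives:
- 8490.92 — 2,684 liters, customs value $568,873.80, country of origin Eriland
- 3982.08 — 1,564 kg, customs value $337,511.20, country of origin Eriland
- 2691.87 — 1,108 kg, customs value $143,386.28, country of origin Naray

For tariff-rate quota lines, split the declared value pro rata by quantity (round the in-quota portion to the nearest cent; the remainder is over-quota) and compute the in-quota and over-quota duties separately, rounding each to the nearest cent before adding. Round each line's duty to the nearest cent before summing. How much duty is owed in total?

$13,956.22

Line 1 (8490.92, Eriland, 2,684 liters, $568,873.80):
Base rate for 8490.92 is 7.5%.
Origin Eriland qualifies under the Soloria–Eriland agreement and 8490.92 is covered: preferential rate Free applies instead.
Duty = $568,873.80 × 0% = $0.00.
Line 2 (3982.08, Eriland, 1,564 kg, $337,511.20):
Base rate for 3982.08 is 3%.
Origin Eriland qualifies under the Soloria–Eriland agreement and 3982.08 is covered: preferential rate Free applies instead.
Duty = $337,511.20 × 0% = $0.00.
Line 3 (2691.87, Naray, 1,108 kg, $143,386.28):
Code 2691.87 is under a tariff-rate quota (threshold 723 kg). In-quota: 723 kg at 4%; over-quota: 385 kg at 20.5%.
Pro-rata value split: in-quota = $143,386.28 × 723/1,108 = $93,563.43; over-quota = $143,386.28 − $93,563.43 = $49,822.85.
In-quota duty = $93,563.43 × 4% = $3,742.54. Over-quota duty = $49,822.85 × 20.5% = $10,213.68.
Line duty = $3,742.54 + $10,213.68 = $13,956.22.
Total = $0.00 + $0.00 + $13,956.22 = $13,956.22.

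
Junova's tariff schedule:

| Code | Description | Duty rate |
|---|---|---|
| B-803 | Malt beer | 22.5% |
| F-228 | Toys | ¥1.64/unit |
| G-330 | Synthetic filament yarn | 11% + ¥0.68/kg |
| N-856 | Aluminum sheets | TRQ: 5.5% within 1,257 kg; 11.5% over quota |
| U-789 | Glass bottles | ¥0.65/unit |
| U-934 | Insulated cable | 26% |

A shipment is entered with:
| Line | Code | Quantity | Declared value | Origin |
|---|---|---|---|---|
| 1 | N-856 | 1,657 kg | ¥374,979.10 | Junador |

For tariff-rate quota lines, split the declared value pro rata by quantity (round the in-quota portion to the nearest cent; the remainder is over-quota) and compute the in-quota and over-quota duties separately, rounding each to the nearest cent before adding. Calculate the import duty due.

Line 1 (N-856, Junador, 1,657 kg, ¥374,979.10):
Code N-856 is under a tariff-rate quota (threshold 1,257 kg). In-quota: 1,257 kg at 5.5%; over-quota: 400 kg at 11.5%.
Pro-rata value split: in-quota = ¥374,979.10 × 1,257/1,657 = ¥284,459.10; over-quota = ¥374,979.10 − ¥284,459.10 = ¥90,520.00.
In-quota duty = ¥284,459.10 × 5.5% = ¥15,645.25. Over-quota duty = ¥90,520.00 × 11.5% = ¥10,409.80.
Line duty = ¥15,645.25 + ¥10,409.80 = ¥26,055.05.

¥26,055.05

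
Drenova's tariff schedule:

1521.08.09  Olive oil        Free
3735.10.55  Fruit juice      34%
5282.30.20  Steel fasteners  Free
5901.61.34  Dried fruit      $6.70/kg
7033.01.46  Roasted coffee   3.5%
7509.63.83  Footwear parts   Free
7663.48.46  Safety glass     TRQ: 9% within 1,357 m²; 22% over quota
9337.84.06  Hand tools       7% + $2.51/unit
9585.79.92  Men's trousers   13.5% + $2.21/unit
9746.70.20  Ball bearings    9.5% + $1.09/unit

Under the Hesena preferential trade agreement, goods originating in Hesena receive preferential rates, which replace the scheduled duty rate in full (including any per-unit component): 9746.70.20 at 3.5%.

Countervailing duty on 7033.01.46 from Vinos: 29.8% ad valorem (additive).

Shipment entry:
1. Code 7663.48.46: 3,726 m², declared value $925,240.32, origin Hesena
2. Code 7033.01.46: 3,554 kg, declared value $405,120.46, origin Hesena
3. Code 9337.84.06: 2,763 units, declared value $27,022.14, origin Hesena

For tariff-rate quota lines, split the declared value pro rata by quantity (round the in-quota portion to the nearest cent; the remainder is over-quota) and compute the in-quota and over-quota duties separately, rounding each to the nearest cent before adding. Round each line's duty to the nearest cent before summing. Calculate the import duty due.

Line 1 (7663.48.46, Hesena, 3,726 m², $925,240.32):
Code 7663.48.46 is under a tariff-rate quota (threshold 1,357 m²). In-quota: 1,357 m² at 9%; over-quota: 2,369 m² at 22%.
Pro-rata value split: in-quota = $925,240.32 × 1,357/3,726 = $336,970.24; over-quota = $925,240.32 − $336,970.24 = $588,270.08.
In-quota duty = $336,970.24 × 9% = $30,327.32. Over-quota duty = $588,270.08 × 22% = $129,419.42.
Line duty = $30,327.32 + $129,419.42 = $159,746.74.
Line 2 (7033.01.46, Hesena, 3,554 kg, $405,120.46):
Base rate for 7033.01.46 is 3.5%.
Origin Hesena is the FTA partner but 7033.01.46 is not on the preference list; base rate stands.
The additional-duty order on 7033.01.46 targets Vinos, not Hesena; it does not apply.
Duty = $405,120.46 × 3.5% = $14,179.22.
Line 3 (9337.84.06, Hesena, 2,763 units, $27,022.14):
Base rate for 9337.84.06 is 7% + $2.51/unit.
Origin Hesena is the FTA partner but 9337.84.06 is not on the preference list; base rate stands.
Duty = $27,022.14 × 7% + 2,763 × $2.51 = $8,826.68.
Total = $159,746.74 + $14,179.22 + $8,826.68 = $182,752.64.

$182,752.64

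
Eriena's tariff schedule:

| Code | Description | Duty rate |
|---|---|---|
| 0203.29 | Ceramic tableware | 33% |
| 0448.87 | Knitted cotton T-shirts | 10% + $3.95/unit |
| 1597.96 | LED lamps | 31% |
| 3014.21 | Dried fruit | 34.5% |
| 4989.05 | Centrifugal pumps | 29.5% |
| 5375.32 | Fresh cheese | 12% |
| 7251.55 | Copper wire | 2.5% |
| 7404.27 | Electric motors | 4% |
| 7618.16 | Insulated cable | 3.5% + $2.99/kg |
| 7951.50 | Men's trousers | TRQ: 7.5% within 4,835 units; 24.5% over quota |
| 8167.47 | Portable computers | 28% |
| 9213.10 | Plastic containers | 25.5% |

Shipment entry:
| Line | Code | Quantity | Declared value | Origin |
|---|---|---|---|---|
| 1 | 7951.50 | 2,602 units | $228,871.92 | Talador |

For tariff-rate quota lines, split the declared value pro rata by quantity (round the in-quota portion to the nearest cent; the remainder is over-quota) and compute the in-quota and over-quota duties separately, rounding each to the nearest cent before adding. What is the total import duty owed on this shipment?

$17,165.39

Line 1 (7951.50, Talador, 2,602 units, $228,871.92):
Code 7951.50 is under a tariff-rate quota (threshold 4,835 units). Quantity 2,602 units is within the quota, so the in-quota rate 7.5% applies to the full value.
Duty = $228,871.92 × 7.5% = $17,165.39.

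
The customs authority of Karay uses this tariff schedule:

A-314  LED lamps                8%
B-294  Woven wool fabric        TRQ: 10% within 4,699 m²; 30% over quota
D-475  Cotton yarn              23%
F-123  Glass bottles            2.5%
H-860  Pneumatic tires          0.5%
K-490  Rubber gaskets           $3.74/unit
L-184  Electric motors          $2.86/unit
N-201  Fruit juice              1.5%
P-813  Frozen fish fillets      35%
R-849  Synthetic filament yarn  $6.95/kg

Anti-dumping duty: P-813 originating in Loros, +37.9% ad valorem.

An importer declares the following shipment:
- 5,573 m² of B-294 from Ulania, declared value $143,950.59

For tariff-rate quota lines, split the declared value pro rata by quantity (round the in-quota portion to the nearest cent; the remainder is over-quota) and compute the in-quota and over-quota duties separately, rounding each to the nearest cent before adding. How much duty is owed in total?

$18,910.15

Line 1 (B-294, Ulania, 5,573 m², $143,950.59):
Code B-294 is under a tariff-rate quota (threshold 4,699 m²). In-quota: 4,699 m² at 10%; over-quota: 874 m² at 30%.
Pro-rata value split: in-quota = $143,950.59 × 4,699/5,573 = $121,375.17; over-quota = $143,950.59 − $121,375.17 = $22,575.42.
In-quota duty = $121,375.17 × 10% = $12,137.52. Over-quota duty = $22,575.42 × 30% = $6,772.63.
Line duty = $12,137.52 + $6,772.63 = $18,910.15.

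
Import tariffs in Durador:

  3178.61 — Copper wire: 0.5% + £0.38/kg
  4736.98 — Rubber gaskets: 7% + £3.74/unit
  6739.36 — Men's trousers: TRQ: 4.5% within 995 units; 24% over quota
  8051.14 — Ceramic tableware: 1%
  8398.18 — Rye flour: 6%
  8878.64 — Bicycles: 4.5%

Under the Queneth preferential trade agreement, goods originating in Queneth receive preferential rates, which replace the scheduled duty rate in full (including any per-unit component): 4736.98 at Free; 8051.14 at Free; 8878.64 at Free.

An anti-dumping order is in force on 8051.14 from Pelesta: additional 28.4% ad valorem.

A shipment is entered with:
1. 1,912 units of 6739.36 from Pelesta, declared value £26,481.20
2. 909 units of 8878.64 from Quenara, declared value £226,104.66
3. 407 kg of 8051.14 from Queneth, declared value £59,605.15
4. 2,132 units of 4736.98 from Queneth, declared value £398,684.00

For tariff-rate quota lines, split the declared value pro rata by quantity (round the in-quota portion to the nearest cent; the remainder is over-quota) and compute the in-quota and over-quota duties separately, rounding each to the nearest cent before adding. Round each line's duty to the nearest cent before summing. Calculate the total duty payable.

Line 1 (6739.36, Pelesta, 1,912 units, £26,481.20):
Code 6739.36 is under a tariff-rate quota (threshold 995 units). In-quota: 995 units at 4.5%; over-quota: 917 units at 24%.
Pro-rata value split: in-quota = £26,481.20 × 995/1,912 = £13,780.75; over-quota = £26,481.20 − £13,780.75 = £12,700.45.
In-quota duty = £13,780.75 × 4.5% = £620.13. Over-quota duty = £12,700.45 × 24% = £3,048.11.
Line duty = £620.13 + £3,048.11 = £3,668.24.
Line 2 (8878.64, Quenara, 909 units, £226,104.66):
Base rate for 8878.64 is 4.5%.
8878.64 has an FTA preferential rate, but origin Quenara is not Queneth; base rate stands.
Duty = £226,104.66 × 4.5% = £10,174.71.
Line 3 (8051.14, Queneth, 407 kg, £59,605.15):
Base rate for 8051.14 is 1%.
Origin Queneth qualifies under the Durador–Queneth agreement and 8051.14 is covered: preferential rate Free applies instead.
The additional-duty order on 8051.14 targets Pelesta, not Queneth; it does not apply.
Duty = £59,605.15 × 0% = £0.00.
Line 4 (4736.98, Queneth, 2,132 units, £398,684.00):
Base rate for 4736.98 is 7% + £3.74/unit.
Origin Queneth qualifies under the Durador–Queneth agreement and 4736.98 is covered: preferential rate Free applies instead.
Duty = £398,684.00 × 0% = £0.00.
Total = £3,668.24 + £10,174.71 + £0.00 + £0.00 = £13,842.95.

£13,842.95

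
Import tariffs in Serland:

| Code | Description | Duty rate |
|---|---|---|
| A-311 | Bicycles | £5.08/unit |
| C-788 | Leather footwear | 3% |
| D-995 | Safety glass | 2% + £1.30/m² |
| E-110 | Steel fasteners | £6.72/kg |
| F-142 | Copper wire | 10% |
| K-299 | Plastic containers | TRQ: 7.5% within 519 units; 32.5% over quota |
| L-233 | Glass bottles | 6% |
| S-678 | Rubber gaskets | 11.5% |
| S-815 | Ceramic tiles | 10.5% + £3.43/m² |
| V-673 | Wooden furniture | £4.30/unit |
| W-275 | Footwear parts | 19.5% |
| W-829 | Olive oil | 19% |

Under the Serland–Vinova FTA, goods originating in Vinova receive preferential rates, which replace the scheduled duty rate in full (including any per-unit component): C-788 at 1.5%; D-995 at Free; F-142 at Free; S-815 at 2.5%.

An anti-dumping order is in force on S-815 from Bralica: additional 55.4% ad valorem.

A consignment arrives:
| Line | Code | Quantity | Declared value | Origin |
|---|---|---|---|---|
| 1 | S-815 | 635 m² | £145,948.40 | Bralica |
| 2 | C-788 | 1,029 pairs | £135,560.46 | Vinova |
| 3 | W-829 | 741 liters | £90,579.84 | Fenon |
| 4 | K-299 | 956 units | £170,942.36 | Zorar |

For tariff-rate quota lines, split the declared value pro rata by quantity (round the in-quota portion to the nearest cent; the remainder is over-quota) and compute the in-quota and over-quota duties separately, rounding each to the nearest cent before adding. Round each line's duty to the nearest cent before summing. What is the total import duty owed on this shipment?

£149,957.30

Line 1 (S-815, Bralica, 635 m², £145,948.40):
Base rate for S-815 is 10.5% + £3.43/m².
S-815 has an FTA preferential rate, but origin Bralica is not Vinova; base rate stands.
Additional duty on S-815 from Bralica: +55.4%. Applied ad valorem rate: 10.5% + 55.4% = 65.9%.
Duty = £145,948.40 × 65.9% + 635 × £3.43 = £98,358.05.
Line 2 (C-788, Vinova, 1,029 pairs, £135,560.46):
Base rate for C-788 is 3%.
Origin Vinova qualifies under the Serland–Vinova agreement and C-788 is covered: preferential rate 1.5% applies instead.
Duty = £135,560.46 × 1.5% = £2,033.41.
Line 3 (W-829, Fenon, 741 liters, £90,579.84):
Base rate for W-829 is 19%.
Duty = £90,579.84 × 19% = £17,210.17.
Line 4 (K-299, Zorar, 956 units, £170,942.36):
Code K-299 is under a tariff-rate quota (threshold 519 units). In-quota: 519 units at 7.5%; over-quota: 437 units at 32.5%.
Pro-rata value split: in-quota = £170,942.36 × 519/956 = £92,802.39; over-quota = £170,942.36 − £92,802.39 = £78,139.97.
In-quota duty = £92,802.39 × 7.5% = £6,960.18. Over-quota duty = £78,139.97 × 32.5% = £25,395.49.
Line duty = £6,960.18 + £25,395.49 = £32,355.67.
Total = £98,358.05 + £2,033.41 + £17,210.17 + £32,355.67 = £149,957.30.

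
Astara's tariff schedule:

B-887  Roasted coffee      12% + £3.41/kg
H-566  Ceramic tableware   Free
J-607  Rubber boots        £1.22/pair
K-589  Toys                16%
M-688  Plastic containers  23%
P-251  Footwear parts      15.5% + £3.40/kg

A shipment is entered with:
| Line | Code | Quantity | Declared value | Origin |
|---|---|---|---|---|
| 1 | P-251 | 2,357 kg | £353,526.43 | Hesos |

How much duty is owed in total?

Line 1 (P-251, Hesos, 2,357 kg, £353,526.43):
Base rate for P-251 is 15.5% + £3.40/kg.
Duty = £353,526.43 × 15.5% + 2,357 × £3.40 = £62,810.40.

£62,810.40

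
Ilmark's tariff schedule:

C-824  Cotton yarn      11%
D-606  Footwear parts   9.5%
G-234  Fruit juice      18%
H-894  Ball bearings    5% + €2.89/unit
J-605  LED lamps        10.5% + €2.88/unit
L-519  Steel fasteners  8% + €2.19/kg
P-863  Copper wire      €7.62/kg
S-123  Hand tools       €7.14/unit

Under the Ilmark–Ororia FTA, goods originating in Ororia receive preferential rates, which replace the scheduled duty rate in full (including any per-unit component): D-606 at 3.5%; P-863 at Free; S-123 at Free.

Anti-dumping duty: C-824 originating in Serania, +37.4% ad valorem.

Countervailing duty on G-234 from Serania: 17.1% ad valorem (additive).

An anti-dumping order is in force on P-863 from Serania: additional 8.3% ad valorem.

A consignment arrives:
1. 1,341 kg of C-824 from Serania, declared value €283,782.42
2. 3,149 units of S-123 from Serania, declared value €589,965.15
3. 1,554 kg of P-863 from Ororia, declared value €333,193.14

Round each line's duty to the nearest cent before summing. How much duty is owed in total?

Line 1 (C-824, Serania, 1,341 kg, €283,782.42):
Base rate for C-824 is 11%.
Additional duty on C-824 from Serania: +37.4%. Applied ad valorem rate: 11% + 37.4% = 48.4%.
Duty = €283,782.42 × 48.4% = €137,350.69.
Line 2 (S-123, Serania, 3,149 units, €589,965.15):
Base rate for S-123 is €7.14/unit.
S-123 has an FTA preferential rate, but origin Serania is not Ororia; base rate stands.
Duty = 3,149 × €7.14 = €22,483.86.
Line 3 (P-863, Ororia, 1,554 kg, €333,193.14):
Base rate for P-863 is €7.62/kg.
Origin Ororia qualifies under the Ilmark–Ororia agreement and P-863 is covered: preferential rate Free applies instead.
The additional-duty order on P-863 targets Serania, not Ororia; it does not apply.
Duty = €333,193.14 × 0% = €0.00.
Total = €137,350.69 + €22,483.86 + €0.00 = €159,834.55.

€159,834.55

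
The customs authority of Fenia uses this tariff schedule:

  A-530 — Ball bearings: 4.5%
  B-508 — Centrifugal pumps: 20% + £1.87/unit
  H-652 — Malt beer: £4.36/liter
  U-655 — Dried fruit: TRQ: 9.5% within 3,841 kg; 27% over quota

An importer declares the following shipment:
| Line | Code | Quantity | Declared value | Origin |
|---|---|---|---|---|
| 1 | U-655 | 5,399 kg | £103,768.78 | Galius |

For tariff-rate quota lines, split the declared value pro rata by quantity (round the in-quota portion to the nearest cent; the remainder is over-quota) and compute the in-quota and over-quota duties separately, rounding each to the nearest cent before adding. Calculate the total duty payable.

Line 1 (U-655, Galius, 5,399 kg, £103,768.78):
Code U-655 is under a tariff-rate quota (threshold 3,841 kg). In-quota: 3,841 kg at 9.5%; over-quota: 1,558 kg at 27%.
Pro-rata value split: in-quota = £103,768.78 × 3,841/5,399 = £73,824.02; over-quota = £103,768.78 − £73,824.02 = £29,944.76.
In-quota duty = £73,824.02 × 9.5% = £7,013.28. Over-quota duty = £29,944.76 × 27% = £8,085.09.
Line duty = £7,013.28 + £8,085.09 = £15,098.37.

£15,098.37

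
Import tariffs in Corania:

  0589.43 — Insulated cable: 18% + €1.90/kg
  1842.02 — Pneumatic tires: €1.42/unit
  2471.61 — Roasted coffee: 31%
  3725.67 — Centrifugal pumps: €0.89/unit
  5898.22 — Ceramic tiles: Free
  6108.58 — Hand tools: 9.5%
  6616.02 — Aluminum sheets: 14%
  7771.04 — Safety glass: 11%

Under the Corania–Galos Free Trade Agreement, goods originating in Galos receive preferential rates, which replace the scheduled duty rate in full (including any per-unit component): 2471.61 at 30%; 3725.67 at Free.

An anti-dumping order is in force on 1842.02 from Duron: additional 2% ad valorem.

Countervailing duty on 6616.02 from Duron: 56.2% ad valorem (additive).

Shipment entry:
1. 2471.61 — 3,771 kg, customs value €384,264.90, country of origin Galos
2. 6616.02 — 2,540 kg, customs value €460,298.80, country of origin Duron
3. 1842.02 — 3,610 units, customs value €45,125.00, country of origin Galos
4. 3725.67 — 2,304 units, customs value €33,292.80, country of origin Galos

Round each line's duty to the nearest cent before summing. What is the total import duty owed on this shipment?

Line 1 (2471.61, Galos, 3,771 kg, €384,264.90):
Base rate for 2471.61 is 31%.
Origin Galos qualifies under the Corania–Galos agreement and 2471.61 is covered: preferential rate 30% applies instead.
Duty = €384,264.90 × 30% = €115,279.47.
Line 2 (6616.02, Duron, 2,540 kg, €460,298.80):
Base rate for 6616.02 is 14%.
Additional duty on 6616.02 from Duron: +56.2%. Applied ad valorem rate: 14% + 56.2% = 70.2%.
Duty = €460,298.80 × 70.2% = €323,129.76.
Line 3 (1842.02, Galos, 3,610 units, €45,125.00):
Base rate for 1842.02 is €1.42/unit.
Origin Galos is the FTA partner but 1842.02 is not on the preference list; base rate stands.
The additional-duty order on 1842.02 targets Duron, not Galos; it does not apply.
Duty = 3,610 × €1.42 = €5,126.20.
Line 4 (3725.67, Galos, 2,304 units, €33,292.80):
Base rate for 3725.67 is €0.89/unit.
Origin Galos qualifies under the Corania–Galos agreement and 3725.67 is covered: preferential rate Free applies instead.
Duty = €33,292.80 × 0% = €0.00.
Total = €115,279.47 + €323,129.76 + €5,126.20 + €0.00 = €443,535.43.

€443,535.43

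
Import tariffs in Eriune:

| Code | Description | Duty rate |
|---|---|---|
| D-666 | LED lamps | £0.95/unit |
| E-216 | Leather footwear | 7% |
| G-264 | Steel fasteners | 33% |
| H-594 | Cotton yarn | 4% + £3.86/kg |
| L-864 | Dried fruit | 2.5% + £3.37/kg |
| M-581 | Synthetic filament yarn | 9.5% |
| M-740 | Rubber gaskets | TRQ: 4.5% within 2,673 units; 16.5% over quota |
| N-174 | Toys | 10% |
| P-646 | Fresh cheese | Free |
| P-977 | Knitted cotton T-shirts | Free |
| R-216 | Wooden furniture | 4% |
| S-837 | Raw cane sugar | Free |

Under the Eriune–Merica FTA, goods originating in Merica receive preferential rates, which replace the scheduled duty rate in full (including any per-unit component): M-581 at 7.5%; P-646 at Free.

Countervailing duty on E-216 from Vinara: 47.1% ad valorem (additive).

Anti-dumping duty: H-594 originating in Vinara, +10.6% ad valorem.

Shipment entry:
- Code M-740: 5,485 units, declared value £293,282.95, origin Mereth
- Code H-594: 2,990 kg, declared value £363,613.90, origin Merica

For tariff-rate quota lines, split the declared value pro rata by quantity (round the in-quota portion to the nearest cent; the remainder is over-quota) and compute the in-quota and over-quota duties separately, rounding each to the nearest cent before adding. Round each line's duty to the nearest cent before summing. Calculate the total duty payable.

Line 1 (M-740, Mereth, 5,485 units, £293,282.95):
Code M-740 is under a tariff-rate quota (threshold 2,673 units). In-quota: 2,673 units at 4.5%; over-quota: 2,812 units at 16.5%.
Pro-rata value split: in-quota = £293,282.95 × 2,673/5,485 = £142,925.31; over-quota = £293,282.95 − £142,925.31 = £150,357.64.
In-quota duty = £142,925.31 × 4.5% = £6,431.64. Over-quota duty = £150,357.64 × 16.5% = £24,809.01.
Line duty = £6,431.64 + £24,809.01 = £31,240.65.
Line 2 (H-594, Merica, 2,990 kg, £363,613.90):
Base rate for H-594 is 4% + £3.86/kg.
Origin Merica is the FTA partner but H-594 is not on the preference list; base rate stands.
The additional-duty order on H-594 targets Vinara, not Merica; it does not apply.
Duty = £363,613.90 × 4% + 2,990 × £3.86 = £26,085.96.
Total = £31,240.65 + £26,085.96 = £57,326.61.

£57,326.61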